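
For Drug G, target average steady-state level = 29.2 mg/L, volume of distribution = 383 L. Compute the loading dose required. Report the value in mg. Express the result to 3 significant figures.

LD = Css × Vd = 29.2 × 383 = 11180 mg

11200 mg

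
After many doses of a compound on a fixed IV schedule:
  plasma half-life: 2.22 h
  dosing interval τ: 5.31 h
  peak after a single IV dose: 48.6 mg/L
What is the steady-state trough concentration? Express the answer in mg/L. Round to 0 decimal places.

11 mg/L

k = ln2 / t½ = 0.693147 / 2.22 = 0.3122 h⁻¹
e^(−kτ) = e^(−0.3122 × 5.31) = 0.1906
Accumulation ratio R = 1 / (1 − e^(−kτ)) = 1 / (1 − 0.1906) = 1.235
Steady-state trough = C₀ × R × e^(−kτ) = 48.6 × 1.235 × 0.1906 = 11.44 mg/L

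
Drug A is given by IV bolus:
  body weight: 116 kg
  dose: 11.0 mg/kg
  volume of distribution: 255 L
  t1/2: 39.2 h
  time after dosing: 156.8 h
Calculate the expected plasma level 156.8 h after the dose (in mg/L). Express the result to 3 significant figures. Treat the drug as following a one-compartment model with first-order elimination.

Total dose = 11.0 × 116 = 1276 mg
C₀ = Dose / Vd = 1276 / 255 = 5.004 mg/L
k = ln2 / t½ = 0.693147 / 39.2 = 0.01768 h⁻¹
t / t½ = 156.8 / 39.2 = 4 half-lives
C = C₀ × (1/2)^4 = 5.004 × 0.06250 = 0.3128 mg/L

0.313 mg/L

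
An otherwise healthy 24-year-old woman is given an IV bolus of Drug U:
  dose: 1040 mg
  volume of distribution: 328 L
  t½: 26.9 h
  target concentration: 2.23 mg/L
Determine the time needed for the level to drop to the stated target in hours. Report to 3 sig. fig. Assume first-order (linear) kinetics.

C₀ = Dose / Vd = 1040 / 328 = 3.171 mg/L
k = ln2 / t½ = 0.693147 / 26.9 = 0.02577 h⁻¹
t = ln(C₀ / C) / k = ln(3.171 / 2.23) / 0.02577
  = ln(1.422) / 0.02577 = 0.3521 / 0.02577 = 13.66 h

13.7 h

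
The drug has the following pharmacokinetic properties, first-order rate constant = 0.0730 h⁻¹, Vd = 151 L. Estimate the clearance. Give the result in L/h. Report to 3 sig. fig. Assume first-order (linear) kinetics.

11.0 L/h

CL = k × Vd = 0.0730 × 151 = 11.02 L/h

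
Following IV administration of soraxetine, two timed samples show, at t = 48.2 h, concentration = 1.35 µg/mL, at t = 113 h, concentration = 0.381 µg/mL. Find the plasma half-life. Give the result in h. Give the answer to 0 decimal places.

36 h

k = ln(C₁/C₂) / (t₂ − t₁) = ln(1.35/0.381) / (113 − 48.2)
  = 1.265 / 64.80 = 0.01952 h⁻¹
t½ = ln2 / k = 0.693147 / 0.01952 = 35.51 h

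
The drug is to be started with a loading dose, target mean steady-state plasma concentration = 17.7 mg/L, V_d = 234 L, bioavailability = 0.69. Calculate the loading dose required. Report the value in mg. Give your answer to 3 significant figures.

LD = Css × Vd / F = 17.7 × 234 / 0.69 = 6003 mg

6000 mg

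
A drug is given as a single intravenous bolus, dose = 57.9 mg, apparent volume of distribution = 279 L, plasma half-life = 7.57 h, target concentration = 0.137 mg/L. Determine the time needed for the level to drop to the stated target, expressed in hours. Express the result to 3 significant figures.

4.54 h

C₀ = Dose / Vd = 57.90 / 279 = 0.2075 mg/L
k = ln2 / t½ = 0.693147 / 7.57 = 0.09156 h⁻¹
t = ln(C₀ / C) / k = ln(0.2075 / 0.137) / 0.09156
  = ln(1.515) / 0.09156 = 0.4154 / 0.09156 = 4.537 h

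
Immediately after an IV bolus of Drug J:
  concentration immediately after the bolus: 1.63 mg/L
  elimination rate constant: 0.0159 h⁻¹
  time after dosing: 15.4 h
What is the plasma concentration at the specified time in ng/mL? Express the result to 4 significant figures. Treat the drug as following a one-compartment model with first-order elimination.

C = C₀ · e^(−k·t) = 1.630 × e^(−0.01590 × 15.4)
  = 1.630 × 0.7828 = 1.276 mg/L
Convert: 1.276 mg/L × 1000 = 1276 ng/mL

1276 ng/mL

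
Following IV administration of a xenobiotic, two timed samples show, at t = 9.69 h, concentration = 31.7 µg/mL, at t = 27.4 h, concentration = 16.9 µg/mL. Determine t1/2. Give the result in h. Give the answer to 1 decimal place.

19.5 h

k = ln(C₁/C₂) / (t₂ − t₁) = ln(31.7/16.9) / (27.4 − 9.69)
  = 0.6290 / 17.71 = 0.03552 h⁻¹
t½ = ln2 / k = 0.693147 / 0.03552 = 19.51 h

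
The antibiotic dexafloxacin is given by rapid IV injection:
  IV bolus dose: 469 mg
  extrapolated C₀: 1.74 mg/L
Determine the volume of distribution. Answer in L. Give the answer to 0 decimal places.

270 L

Vd = Dose / C₀ = 469.0 / 1.74 = 269.5 L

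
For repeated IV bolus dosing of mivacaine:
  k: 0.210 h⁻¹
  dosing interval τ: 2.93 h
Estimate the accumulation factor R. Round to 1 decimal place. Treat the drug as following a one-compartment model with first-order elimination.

e^(−kτ) = e^(−0.2100 × 2.93) = 0.5405
Accumulation ratio R = 1 / (1 − e^(−kτ)) = 1 / (1 − 0.5405) = 2.176

2.2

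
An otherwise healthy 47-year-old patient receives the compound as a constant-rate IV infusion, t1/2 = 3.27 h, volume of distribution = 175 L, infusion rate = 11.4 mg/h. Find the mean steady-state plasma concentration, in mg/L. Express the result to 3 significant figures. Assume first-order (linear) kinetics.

0.307 mg/L

k = ln2 / t½ = 0.693147 / 3.27 = 0.2120 h⁻¹
CL = k × Vd = 0.2120 × 175 = 37.10 L/h
At steady state Css = R₀ / CL = 11.4 / 37.10 = 0.3073 mg/L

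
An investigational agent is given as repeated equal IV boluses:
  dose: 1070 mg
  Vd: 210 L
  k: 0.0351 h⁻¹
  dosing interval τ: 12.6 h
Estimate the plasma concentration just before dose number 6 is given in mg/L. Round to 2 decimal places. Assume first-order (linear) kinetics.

C₀ per dose = Dose / Vd = 1070 / 210 = 5.095 mg/L
Fraction remaining after one interval: r = e^(−kτ) = e^(−0.03510 × 12.6) = 0.6426
Before dose 6, 5 doses have been given (aged 1τ, 2τ, 3τ, 4τ, 5τ).
C_trough = C₀ × (r + r² + … + r^5) = C₀ × r(1−r^5)/(1−r)
        = 5.095 × 0.6426 × (1 − 0.1096) / (1 − 0.6426) = 8.157 mg/L

8.16 mg/L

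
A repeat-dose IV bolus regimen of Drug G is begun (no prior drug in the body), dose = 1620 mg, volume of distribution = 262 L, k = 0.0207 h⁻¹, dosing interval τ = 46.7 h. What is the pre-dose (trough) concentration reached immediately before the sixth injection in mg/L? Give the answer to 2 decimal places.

C₀ per dose = Dose / Vd = 1620 / 262 = 6.183 mg/L
Fraction remaining after one interval: r = e^(−kτ) = e^(−0.02070 × 46.7) = 0.3803
Before dose 6, 5 doses have been given (aged 1τ, 2τ, 3τ, 4τ, 5τ).
C_trough = C₀ × (r + r² + … + r^5) = C₀ × r(1−r^5)/(1−r)
        = 6.183 × 0.3803 × (1 − 0.007955) / (1 − 0.3803) = 3.764 mg/L

3.76 mg/L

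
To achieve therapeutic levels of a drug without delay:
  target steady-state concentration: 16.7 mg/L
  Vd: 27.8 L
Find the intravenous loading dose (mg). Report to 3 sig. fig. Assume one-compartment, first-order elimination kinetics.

464 mg

LD = Css × Vd = 16.7 × 27.8 = 464.3 mg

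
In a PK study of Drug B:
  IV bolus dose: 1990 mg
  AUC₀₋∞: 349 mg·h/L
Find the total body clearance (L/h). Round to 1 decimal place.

CL = Dose / AUC = 1990 / 349 = 5.702 L/h

5.7 L/h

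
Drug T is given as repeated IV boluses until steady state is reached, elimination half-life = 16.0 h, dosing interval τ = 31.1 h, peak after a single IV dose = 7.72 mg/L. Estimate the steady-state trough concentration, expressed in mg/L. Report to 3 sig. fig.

k = ln2 / t½ = 0.693147 / 16.0 = 0.04332 h⁻¹
e^(−kτ) = e^(−0.04332 × 31.1) = 0.2600
Accumulation ratio R = 1 / (1 − e^(−kτ)) = 1 / (1 − 0.2600) = 1.351
Steady-state trough = C₀ × R × e^(−kτ) = 7.72 × 1.351 × 0.2600 = 2.712 mg/L

2.71 mg/L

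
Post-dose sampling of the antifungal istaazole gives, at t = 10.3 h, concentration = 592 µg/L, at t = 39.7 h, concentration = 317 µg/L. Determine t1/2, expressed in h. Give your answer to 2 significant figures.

k = ln(C₁/C₂) / (t₂ − t₁) = ln(592/317) / (39.7 − 10.3)
  = 0.6246 / 29.40 = 0.02124 h⁻¹
t½ = ln2 / k = 0.693147 / 0.02124 = 32.63 h

33 h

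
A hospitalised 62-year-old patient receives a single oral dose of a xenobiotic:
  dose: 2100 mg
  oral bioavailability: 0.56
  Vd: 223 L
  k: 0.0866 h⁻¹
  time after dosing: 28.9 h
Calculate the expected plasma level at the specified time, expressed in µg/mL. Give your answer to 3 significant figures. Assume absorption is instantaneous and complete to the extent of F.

0.432 µg/mL

Amount reaching circulation = F × Dose = 0.56 × 2100 = 1176 mg
C₀ = F·Dose / Vd = 1176 / 223 = 5.274 mg/L
C = C₀ · e^(−k·t) = 5.274 × e^(−0.08660 × 28.9)
  = 5.274 × 0.08186 = 0.4317 mg/L
(0.4317 mg/L = 0.4317 µg/mL)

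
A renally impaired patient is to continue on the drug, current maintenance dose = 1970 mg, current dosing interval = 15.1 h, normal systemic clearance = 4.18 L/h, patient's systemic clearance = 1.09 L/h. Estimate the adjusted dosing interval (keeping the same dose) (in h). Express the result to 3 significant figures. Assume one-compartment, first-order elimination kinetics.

57.9 h

To keep the same average steady-state level, dosing rate must scale with clearance.
CL ratio = 1.09 / 4.18 = 0.2608
New interval (same dose) = 15.1 / 0.2608 = 57.90 h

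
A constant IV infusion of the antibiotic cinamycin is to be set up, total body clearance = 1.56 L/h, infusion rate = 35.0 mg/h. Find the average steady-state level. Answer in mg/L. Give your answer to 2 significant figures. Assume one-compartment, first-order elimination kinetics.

At steady state Css = R₀ / CL = 35.0 / 1.560 = 22.44 mg/L

22 mg/L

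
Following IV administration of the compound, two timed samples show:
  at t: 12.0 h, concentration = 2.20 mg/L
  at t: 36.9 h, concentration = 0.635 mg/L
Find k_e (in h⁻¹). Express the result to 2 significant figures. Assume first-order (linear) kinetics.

0.050 h⁻¹

k = ln(C₁/C₂) / (t₂ − t₁) = ln(2.20/0.635) / (36.9 − 12.0)
  = 1.243 / 24.90 = 0.04992 h⁻¹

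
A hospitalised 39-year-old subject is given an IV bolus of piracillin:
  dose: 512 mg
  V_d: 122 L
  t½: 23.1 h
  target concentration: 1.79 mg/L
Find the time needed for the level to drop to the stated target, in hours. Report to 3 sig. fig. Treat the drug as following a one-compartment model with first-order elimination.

28.4 h

C₀ = Dose / Vd = 512.0 / 122 = 4.197 mg/L
k = ln2 / t½ = 0.693147 / 23.1 = 0.03001 h⁻¹
t = ln(C₀ / C) / k = ln(4.197 / 1.79) / 0.03001
  = ln(2.345) / 0.03001 = 0.8523 / 0.03001 = 28.40 h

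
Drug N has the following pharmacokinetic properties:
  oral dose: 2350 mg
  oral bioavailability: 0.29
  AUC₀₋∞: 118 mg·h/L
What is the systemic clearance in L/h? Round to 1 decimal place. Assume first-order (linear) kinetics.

CL = F·Dose / AUC = 0.29 × 2350 / 118 = 5.775 L/h

5.8 L/h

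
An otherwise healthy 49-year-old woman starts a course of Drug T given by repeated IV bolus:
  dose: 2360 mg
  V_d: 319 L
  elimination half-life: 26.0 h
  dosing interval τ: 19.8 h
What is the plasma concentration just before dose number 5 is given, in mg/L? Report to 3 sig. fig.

C₀ per dose = Dose / Vd = 2360 / 319 = 7.398 mg/L
k = ln2 / t½ = 0.693147 / 26.0 = 0.02666 h⁻¹
Fraction remaining after one interval: r = e^(−kτ) = e^(−0.02666 × 19.8) = 0.5899
Before dose 5, 4 doses have been given (aged 1τ, 2τ, 3τ, 4τ).
C_trough = C₀ × (r + r² + … + r^4) = C₀ × r(1−r^4)/(1−r)
        = 7.398 × 0.5899 × (1 − 0.1211) / (1 − 0.5899) = 9.353 mg/L

9.35 mg/L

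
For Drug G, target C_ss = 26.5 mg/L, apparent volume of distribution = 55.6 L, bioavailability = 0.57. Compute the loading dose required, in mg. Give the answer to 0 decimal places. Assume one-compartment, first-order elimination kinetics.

2585 mg

LD = Css × Vd / F = 26.5 × 55.6 / 0.57 = 2585 mg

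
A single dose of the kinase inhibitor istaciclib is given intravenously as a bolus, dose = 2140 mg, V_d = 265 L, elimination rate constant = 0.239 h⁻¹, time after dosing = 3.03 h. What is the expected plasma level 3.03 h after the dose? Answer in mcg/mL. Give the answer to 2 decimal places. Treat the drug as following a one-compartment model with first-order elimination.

3.91 mcg/mL

C₀ = Dose / Vd = 2140 / 265 = 8.075 mg/L
C = C₀ · e^(−k·t) = 8.075 × e^(−0.2390 × 3.03)
  = 8.075 × 0.4847 = 3.914 mg/L
(3.914 mg/L = 3.914 mcg/mL)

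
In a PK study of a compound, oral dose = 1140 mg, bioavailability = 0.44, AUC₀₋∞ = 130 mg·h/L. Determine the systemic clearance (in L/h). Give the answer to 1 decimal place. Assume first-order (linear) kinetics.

3.9 L/h

CL = F·Dose / AUC = 0.44 × 1140 / 130 = 3.858 L/h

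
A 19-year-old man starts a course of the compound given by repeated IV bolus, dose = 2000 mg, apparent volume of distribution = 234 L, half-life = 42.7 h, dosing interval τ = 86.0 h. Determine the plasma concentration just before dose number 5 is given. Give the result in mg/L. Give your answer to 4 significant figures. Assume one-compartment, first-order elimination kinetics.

C₀ per dose = Dose / Vd = 2000 / 234 = 8.547 mg/L
k = ln2 / t½ = 0.693147 / 42.7 = 0.01623 h⁻¹
Fraction remaining after one interval: r = e^(−kτ) = e^(−0.01623 × 86.0) = 0.2476
Before dose 5, 4 doses have been given (aged 1τ, 2τ, 3τ, 4τ).
C_trough = C₀ × (r + r² + … + r^4) = C₀ × r(1−r^4)/(1−r)
        = 8.547 × 0.2476 × (1 − 0.003758) / (1 − 0.2476) = 2.802 mg/L

2.802 mg/L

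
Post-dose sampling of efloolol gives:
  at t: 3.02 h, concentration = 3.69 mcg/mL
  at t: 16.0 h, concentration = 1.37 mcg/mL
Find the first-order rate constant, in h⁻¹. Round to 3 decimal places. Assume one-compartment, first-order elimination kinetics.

k = ln(C₁/C₂) / (t₂ − t₁) = ln(3.69/1.37) / (16.0 − 3.02)
  = 0.9908 / 12.98 = 0.07633 h⁻¹

0.076 h⁻¹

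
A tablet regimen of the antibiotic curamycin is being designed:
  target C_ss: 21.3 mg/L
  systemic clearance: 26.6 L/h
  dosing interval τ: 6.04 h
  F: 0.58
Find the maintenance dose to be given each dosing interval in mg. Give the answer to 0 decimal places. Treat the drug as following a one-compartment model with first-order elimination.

At steady state, F × (Dose/τ) = Css × CL.
Dose = Css × CL × τ / F = 21.3 × 26.60 × 6.04 / 0.58 = 5900 mg

5900 mg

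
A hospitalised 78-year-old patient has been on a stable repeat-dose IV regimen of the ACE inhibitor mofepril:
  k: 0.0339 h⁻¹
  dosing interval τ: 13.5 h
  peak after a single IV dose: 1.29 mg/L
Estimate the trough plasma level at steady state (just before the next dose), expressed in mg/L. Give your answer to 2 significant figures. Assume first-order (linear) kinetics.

2.2 mg/L

e^(−kτ) = e^(−0.03390 × 13.5) = 0.6328
Accumulation ratio R = 1 / (1 − e^(−kτ)) = 1 / (1 − 0.6328) = 2.723
Steady-state trough = C₀ × R × e^(−kτ) = 1.29 × 2.723 × 0.6328 = 2.223 mg/L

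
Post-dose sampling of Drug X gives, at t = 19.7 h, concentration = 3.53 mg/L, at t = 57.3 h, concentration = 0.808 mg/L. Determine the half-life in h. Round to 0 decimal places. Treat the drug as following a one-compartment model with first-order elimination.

k = ln(C₁/C₂) / (t₂ − t₁) = ln(3.53/0.808) / (57.3 − 19.7)
  = 1.474 / 37.60 = 0.03920 h⁻¹
t½ = ln2 / k = 0.693147 / 0.03920 = 17.68 h

18 h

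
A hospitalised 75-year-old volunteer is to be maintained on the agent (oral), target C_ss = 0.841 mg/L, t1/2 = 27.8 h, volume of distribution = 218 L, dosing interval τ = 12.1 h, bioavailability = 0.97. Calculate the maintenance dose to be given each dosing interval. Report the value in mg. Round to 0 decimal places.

k = ln2 / t½ = 0.693147 / 27.8 = 0.02493 h⁻¹
CL = k × Vd = 0.02493 × 218 = 5.435 L/h
At steady state, F × (Dose/τ) = Css × CL.
Dose = Css × CL × τ / F = 0.841 × 5.435 × 12.1 / 0.97 = 57.02 mg

57 mg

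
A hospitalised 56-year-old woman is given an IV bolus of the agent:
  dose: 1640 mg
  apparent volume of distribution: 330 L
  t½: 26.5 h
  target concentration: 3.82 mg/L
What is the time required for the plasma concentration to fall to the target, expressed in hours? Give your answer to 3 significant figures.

10.1 h

C₀ = Dose / Vd = 1640 / 330 = 4.970 mg/L
k = ln2 / t½ = 0.693147 / 26.5 = 0.02616 h⁻¹
t = ln(C₀ / C) / k = ln(4.970 / 3.82) / 0.02616
  = ln(1.301) / 0.02616 = 0.2631 / 0.02616 = 10.06 h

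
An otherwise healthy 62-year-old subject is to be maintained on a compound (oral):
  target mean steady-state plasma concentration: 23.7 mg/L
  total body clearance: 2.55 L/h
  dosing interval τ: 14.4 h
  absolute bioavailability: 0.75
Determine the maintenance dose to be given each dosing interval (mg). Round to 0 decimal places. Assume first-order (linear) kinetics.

1160 mg

At steady state, F × (Dose/τ) = Css × CL.
Dose = Css × CL × τ / F = 23.7 × 2.550 × 14.4 / 0.75 = 1160 mg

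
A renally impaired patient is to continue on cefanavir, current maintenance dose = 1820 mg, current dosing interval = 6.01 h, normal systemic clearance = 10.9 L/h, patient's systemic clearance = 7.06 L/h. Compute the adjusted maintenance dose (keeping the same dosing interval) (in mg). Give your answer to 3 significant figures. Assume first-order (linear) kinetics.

To keep the same average steady-state level, dosing rate must scale with clearance.
CL ratio = 7.06 / 10.9 = 0.6477
New dose (same interval) = 1820 × 0.6477 = 1179 mg

1180 mg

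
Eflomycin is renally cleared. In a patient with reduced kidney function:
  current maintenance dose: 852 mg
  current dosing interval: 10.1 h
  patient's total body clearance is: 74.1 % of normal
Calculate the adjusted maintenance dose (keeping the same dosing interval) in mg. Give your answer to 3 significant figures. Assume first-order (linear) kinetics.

To keep the same average steady-state level, dosing rate must scale with clearance.
CL ratio = 74.1 / 100 = 0.7410
New dose (same interval) = 852 × 0.7410 = 631.3 mg

631 mg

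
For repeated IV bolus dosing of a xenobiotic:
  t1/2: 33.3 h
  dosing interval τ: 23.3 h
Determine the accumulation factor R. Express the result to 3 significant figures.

k = ln2 / t½ = 0.693147 / 33.3 = 0.02082 h⁻¹
e^(−kτ) = e^(−0.02082 × 23.3) = 0.6156
Accumulation ratio R = 1 / (1 − e^(−kτ)) = 1 / (1 − 0.6156) = 2.601

2.60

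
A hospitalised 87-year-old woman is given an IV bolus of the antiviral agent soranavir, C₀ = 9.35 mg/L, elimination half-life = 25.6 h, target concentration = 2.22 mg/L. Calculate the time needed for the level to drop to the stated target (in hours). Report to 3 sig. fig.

53.1 h

k = ln2 / t½ = 0.693147 / 25.6 = 0.02708 h⁻¹
t = ln(C₀ / C) / k = ln(9.350 / 2.22) / 0.02708
  = ln(4.212) / 0.02708 = 1.438 / 0.02708 = 53.10 h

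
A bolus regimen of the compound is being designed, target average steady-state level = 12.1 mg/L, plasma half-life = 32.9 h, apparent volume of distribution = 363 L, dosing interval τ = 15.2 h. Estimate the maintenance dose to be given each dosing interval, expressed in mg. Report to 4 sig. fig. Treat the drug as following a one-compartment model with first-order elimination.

k = ln2 / t½ = 0.693147 / 32.9 = 0.02107 h⁻¹
CL = k × Vd = 0.02107 × 363 = 7.648 L/h
At steady state, Dose/τ = Css × CL.
Dose = Css × CL × τ = 12.1 × 7.648 × 15.2 = 1407 mg

1407 mg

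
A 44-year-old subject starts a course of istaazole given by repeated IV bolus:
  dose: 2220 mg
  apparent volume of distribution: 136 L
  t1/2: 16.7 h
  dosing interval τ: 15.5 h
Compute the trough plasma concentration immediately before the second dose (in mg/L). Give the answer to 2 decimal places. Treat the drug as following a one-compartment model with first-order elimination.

C₀ per dose = Dose / Vd = 2220 / 136 = 16.32 mg/L
k = ln2 / t½ = 0.693147 / 16.7 = 0.04151 h⁻¹
Fraction remaining after one interval: r = e^(−kτ) = e^(−0.04151 × 15.5) = 0.5255
Before dose 2, 1 dose has been given (aged 1τ).
C_trough = C₀ × r = 16.32 × 0.5255 = 8.576 mg/L

8.58 mg/L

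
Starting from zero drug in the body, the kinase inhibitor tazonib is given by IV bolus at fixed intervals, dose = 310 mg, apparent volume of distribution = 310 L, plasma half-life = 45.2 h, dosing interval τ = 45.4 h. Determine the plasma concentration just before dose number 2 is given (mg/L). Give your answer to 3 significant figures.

0.498 mg/L

C₀ per dose = Dose / Vd = 310 / 310 = 1.000 mg/L
k = ln2 / t½ = 0.693147 / 45.2 = 0.01534 h⁻¹
Fraction remaining after one interval: r = e^(−kτ) = e^(−0.01534 × 45.4) = 0.4984
Before dose 2, 1 dose has been given (aged 1τ).
C_trough = C₀ × r = 1.000 × 0.4984 = 0.4984 mg/L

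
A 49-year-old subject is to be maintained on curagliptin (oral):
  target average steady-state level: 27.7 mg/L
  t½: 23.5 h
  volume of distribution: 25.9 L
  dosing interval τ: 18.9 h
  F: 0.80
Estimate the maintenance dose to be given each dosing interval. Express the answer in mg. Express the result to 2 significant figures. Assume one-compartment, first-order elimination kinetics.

k = ln2 / t½ = 0.693147 / 23.5 = 0.02950 h⁻¹
CL = k × Vd = 0.02950 × 25.9 = 0.7641 L/h
At steady state, F × (Dose/τ) = Css × CL.
Dose = Css × CL × τ / F = 27.7 × 0.7641 × 18.9 / 0.80 = 500.0 mg

500 mg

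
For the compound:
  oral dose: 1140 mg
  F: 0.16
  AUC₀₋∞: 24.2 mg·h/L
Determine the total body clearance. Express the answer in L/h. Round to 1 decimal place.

7.5 L/h

CL = F·Dose / AUC = 0.16 × 1140 / 24.2 = 7.537 L/h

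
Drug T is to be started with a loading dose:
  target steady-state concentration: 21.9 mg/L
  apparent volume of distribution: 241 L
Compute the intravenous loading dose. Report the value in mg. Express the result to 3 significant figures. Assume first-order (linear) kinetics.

LD = Css × Vd = 21.9 × 241 = 5278 mg

5280 mg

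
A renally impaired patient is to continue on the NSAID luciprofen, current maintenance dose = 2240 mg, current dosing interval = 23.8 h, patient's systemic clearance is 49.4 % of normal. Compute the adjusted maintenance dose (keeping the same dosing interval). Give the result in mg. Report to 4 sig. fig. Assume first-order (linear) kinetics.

To keep the same average steady-state level, dosing rate must scale with clearance.
CL ratio = 49.4 / 100 = 0.4940
New dose (same interval) = 2240 × 0.4940 = 1107 mg

1107 mg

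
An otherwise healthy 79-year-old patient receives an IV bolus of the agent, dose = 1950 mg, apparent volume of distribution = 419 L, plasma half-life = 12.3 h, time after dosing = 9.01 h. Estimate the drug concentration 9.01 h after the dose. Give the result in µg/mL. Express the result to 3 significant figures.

C₀ = Dose / Vd = 1950 / 419 = 4.654 mg/L
k = ln2 / t½ = 0.693147 / 12.3 = 0.05635 h⁻¹
C = C₀ · e^(−k·t) = 4.654 × e^(−0.05635 × 9.01)
  = 4.654 × 0.6019 = 2.801 mg/L
(2.801 mg/L = 2.801 µg/mL)

2.80 µg/mL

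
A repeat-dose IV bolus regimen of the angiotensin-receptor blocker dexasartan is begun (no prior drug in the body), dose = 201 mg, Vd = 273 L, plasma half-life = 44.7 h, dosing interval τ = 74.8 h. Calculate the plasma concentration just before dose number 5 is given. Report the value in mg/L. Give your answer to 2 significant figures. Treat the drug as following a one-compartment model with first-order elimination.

0.33 mg/L

C₀ per dose = Dose / Vd = 201 / 273 = 0.7363 mg/L
k = ln2 / t½ = 0.693147 / 44.7 = 0.01551 h⁻¹
Fraction remaining after one interval: r = e^(−kτ) = e^(−0.01551 × 74.8) = 0.3134
Before dose 5, 4 doses have been given (aged 1τ, 2τ, 3τ, 4τ).
C_trough = C₀ × (r + r² + … + r^4) = C₀ × r(1−r^4)/(1−r)
        = 0.7363 × 0.3134 × (1 − 0.009647) / (1 − 0.3134) = 0.3328 mg/L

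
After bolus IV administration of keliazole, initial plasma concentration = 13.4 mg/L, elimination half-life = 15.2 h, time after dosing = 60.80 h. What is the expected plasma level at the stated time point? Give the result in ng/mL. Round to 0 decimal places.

838 ng/mL

k = ln2 / t½ = 0.693147 / 15.2 = 0.04560 h⁻¹
t / t½ = 60.80 / 15.2 = 4 half-lives
C = C₀ × (1/2)^4 = 13.40 × 0.06250 = 0.8375 mg/L
Convert: 0.8375 mg/L × 1000 = 837.5 ng/mL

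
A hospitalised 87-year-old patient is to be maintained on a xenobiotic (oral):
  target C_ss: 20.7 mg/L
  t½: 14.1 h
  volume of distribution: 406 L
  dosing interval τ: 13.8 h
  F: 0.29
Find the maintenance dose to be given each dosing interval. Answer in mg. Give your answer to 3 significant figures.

k = ln2 / t½ = 0.693147 / 14.1 = 0.04916 h⁻¹
CL = k × Vd = 0.04916 × 406 = 19.96 L/h
At steady state, F × (Dose/τ) = Css × CL.
Dose = Css × CL × τ / F = 20.7 × 19.96 × 13.8 / 0.29 = 19660 mg

19700 mg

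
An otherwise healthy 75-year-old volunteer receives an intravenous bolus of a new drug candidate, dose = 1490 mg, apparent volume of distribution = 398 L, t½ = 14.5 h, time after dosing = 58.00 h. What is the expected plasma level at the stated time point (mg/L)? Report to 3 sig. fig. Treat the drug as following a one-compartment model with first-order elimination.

0.234 mg/L

C₀ = Dose / Vd = 1490 / 398 = 3.744 mg/L
k = ln2 / t½ = 0.693147 / 14.5 = 0.04780 h⁻¹
t / t½ = 58.00 / 14.5 = 4 half-lives
C = C₀ × (1/2)^4 = 3.744 × 0.06250 = 0.2340 mg/L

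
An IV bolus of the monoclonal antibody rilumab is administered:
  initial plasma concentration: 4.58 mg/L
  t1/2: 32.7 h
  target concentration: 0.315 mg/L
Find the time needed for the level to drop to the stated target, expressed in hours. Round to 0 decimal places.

126 h

k = ln2 / t½ = 0.693147 / 32.7 = 0.02120 h⁻¹
t = ln(C₀ / C) / k = ln(4.580 / 0.315) / 0.02120
  = ln(14.54) / 0.02120 = 2.677 / 0.02120 = 126.3 h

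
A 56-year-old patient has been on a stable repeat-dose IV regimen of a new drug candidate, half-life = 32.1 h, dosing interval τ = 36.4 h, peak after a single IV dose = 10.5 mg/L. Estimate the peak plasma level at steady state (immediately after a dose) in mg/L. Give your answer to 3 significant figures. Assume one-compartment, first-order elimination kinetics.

19.3 mg/L

k = ln2 / t½ = 0.693147 / 32.1 = 0.02159 h⁻¹
e^(−kτ) = e^(−0.02159 × 36.4) = 0.4557
Accumulation ratio R = 1 / (1 − e^(−kτ)) = 1 / (1 − 0.4557) = 1.837
Steady-state peak = C₀ × R = 10.5 × 1.837 = 19.29 mg/L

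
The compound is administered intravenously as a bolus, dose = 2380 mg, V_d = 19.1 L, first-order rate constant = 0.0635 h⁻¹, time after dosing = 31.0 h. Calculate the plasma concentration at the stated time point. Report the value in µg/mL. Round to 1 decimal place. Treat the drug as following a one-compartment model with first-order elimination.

C₀ = Dose / Vd = 2380 / 19.1 = 124.6 mg/L
C = C₀ · e^(−k·t) = 124.6 × e^(−0.06350 × 31.0)
  = 124.6 × 0.1397 = 17.41 mg/L
(17.41 mg/L = 17.41 µg/mL)

17.4 µg/mL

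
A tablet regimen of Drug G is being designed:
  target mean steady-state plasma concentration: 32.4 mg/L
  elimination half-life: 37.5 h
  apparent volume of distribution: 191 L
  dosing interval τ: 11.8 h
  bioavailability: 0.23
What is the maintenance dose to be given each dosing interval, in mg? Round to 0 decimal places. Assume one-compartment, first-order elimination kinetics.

k = ln2 / t½ = 0.693147 / 37.5 = 0.01848 h⁻¹
CL = k × Vd = 0.01848 × 191 = 3.530 L/h
At steady state, F × (Dose/τ) = Css × CL.
Dose = Css × CL × τ / F = 32.4 × 3.530 × 11.8 / 0.23 = 5868 mg

5868 mg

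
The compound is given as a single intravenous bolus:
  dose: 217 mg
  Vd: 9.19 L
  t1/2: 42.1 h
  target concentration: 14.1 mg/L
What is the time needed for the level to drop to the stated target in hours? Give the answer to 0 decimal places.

C₀ = Dose / Vd = 217.0 / 9.19 = 23.61 mg/L
k = ln2 / t½ = 0.693147 / 42.1 = 0.01646 h⁻¹
t = ln(C₀ / C) / k = ln(23.61 / 14.1) / 0.01646
  = ln(1.674) / 0.01646 = 0.5152 / 0.01646 = 31.30 h

31 h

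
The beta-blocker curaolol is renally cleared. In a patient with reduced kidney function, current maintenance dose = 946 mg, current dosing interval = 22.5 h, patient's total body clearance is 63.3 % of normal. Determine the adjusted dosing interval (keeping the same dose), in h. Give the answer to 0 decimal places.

36 h

To keep the same average steady-state level, dosing rate must scale with clearance.
CL ratio = 63.3 / 100 = 0.6330
New interval (same dose) = 22.5 / 0.6330 = 35.55 h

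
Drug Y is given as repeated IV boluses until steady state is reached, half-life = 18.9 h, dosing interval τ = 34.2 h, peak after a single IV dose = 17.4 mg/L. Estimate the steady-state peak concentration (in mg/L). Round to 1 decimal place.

24.3 mg/L

k = ln2 / t½ = 0.693147 / 18.9 = 0.03667 h⁻¹
e^(−kτ) = e^(−0.03667 × 34.2) = 0.2853
Accumulation ratio R = 1 / (1 − e^(−kτ)) = 1 / (1 − 0.2853) = 1.399
Steady-state peak = C₀ × R = 17.4 × 1.399 = 24.34 mg/L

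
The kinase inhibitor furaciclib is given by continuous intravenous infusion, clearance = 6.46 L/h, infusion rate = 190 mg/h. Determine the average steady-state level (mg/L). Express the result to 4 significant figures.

At steady state Css = R₀ / CL = 190 / 6.460 = 29.41 mg/L

29.41 mg/L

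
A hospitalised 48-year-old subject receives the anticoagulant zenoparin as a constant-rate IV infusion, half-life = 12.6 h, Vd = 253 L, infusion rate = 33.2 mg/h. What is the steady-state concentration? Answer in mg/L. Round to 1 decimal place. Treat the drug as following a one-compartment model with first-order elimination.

2.4 mg/L

k = ln2 / t½ = 0.693147 / 12.6 = 0.05501 h⁻¹
CL = k × Vd = 0.05501 × 253 = 13.92 L/h
At steady state Css = R₀ / CL = 33.2 / 13.92 = 2.385 mg/L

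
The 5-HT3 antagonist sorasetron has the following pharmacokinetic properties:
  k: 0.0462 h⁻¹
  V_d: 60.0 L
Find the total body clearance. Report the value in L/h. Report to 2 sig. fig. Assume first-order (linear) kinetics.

CL = k × Vd = 0.0462 × 60.0 = 2.772 L/h

2.8 L/h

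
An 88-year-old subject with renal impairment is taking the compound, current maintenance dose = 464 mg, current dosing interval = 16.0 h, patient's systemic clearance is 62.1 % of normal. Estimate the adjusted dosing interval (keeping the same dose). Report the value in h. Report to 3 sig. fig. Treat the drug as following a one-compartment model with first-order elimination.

To keep the same average steady-state level, dosing rate must scale with clearance.
CL ratio = 62.1 / 100 = 0.6210
New interval (same dose) = 16.0 / 0.6210 = 25.76 h

25.8 h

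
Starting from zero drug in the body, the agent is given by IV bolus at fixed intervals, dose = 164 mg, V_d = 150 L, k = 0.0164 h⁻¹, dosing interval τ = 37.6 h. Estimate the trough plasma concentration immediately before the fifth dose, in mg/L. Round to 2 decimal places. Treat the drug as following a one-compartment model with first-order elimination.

C₀ per dose = Dose / Vd = 164 / 150 = 1.093 mg/L
Fraction remaining after one interval: r = e^(−kτ) = e^(−0.01640 × 37.6) = 0.5398
Before dose 5, 4 doses have been given (aged 1τ, 2τ, 3τ, 4τ).
C_trough = C₀ × (r + r² + … + r^4) = C₀ × r(1−r^4)/(1−r)
        = 1.093 × 0.5398 × (1 − 0.08490) / (1 − 0.5398) = 1.173 mg/L

1.17 mg/L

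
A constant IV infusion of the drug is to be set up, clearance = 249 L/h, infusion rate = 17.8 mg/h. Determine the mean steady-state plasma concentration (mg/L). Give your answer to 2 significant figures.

0.071 mg/L

At steady state Css = R₀ / CL = 17.8 / 249.0 = 0.07149 mg/L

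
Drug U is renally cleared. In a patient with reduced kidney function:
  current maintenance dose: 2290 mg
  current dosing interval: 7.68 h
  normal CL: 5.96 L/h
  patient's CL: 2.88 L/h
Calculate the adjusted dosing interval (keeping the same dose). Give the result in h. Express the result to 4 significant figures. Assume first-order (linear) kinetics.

To keep the same average steady-state level, dosing rate must scale with clearance.
CL ratio = 2.88 / 5.96 = 0.4832
New interval (same dose) = 7.68 / 0.4832 = 15.89 h

15.89 h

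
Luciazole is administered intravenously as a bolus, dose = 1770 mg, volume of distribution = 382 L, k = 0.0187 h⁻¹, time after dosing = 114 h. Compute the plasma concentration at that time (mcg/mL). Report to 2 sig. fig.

0.55 mcg/mL

C₀ = Dose / Vd = 1770 / 382 = 4.634 mg/L
C = C₀ · e^(−k·t) = 4.634 × e^(−0.01870 × 114)
  = 4.634 × 0.1186 = 0.5496 mg/L
(0.5496 mg/L = 0.5496 mcg/mL)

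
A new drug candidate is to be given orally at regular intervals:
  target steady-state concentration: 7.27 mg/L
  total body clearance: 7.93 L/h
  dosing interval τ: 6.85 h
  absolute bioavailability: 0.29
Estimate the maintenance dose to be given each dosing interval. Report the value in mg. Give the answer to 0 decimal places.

1362 mg

At steady state, F × (Dose/τ) = Css × CL.
Dose = Css × CL × τ / F = 7.27 × 7.930 × 6.85 / 0.29 = 1362 mg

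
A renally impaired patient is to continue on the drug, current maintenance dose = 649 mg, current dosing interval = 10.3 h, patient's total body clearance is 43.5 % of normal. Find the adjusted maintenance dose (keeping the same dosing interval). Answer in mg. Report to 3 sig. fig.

To keep the same average steady-state level, dosing rate must scale with clearance.
CL ratio = 43.5 / 100 = 0.4350
New dose (same interval) = 649 × 0.4350 = 282.3 mg

282 mg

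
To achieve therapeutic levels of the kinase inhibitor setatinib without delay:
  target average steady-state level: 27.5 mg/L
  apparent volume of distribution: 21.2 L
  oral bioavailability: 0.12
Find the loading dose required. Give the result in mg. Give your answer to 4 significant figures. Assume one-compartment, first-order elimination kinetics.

4858 mg

LD = Css × Vd / F = 27.5 × 21.2 / 0.12 = 4858 mg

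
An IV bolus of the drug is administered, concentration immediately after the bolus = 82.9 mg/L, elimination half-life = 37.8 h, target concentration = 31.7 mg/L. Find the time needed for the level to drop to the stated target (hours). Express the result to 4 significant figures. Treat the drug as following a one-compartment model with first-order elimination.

k = ln2 / t½ = 0.693147 / 37.8 = 0.01834 h⁻¹
t = ln(C₀ / C) / k = ln(82.90 / 31.7) / 0.01834
  = ln(2.615) / 0.01834 = 0.9613 / 0.01834 = 52.42 h

52.42 h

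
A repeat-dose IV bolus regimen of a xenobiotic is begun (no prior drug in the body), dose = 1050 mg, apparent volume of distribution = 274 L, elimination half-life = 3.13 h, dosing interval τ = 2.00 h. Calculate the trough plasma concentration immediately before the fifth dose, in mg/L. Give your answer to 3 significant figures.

5.71 mg/L

C₀ per dose = Dose / Vd = 1050 / 274 = 3.832 mg/L
k = ln2 / t½ = 0.693147 / 3.13 = 0.2215 h⁻¹
Fraction remaining after one interval: r = e^(−kτ) = e^(−0.2215 × 2.00) = 0.6421
Before dose 5, 4 doses have been given (aged 1τ, 2τ, 3τ, 4τ).
C_trough = C₀ × (r + r² + … + r^4) = C₀ × r(1−r^4)/(1−r)
        = 3.832 × 0.6421 × (1 − 0.1700) / (1 − 0.6421) = 5.706 mg/L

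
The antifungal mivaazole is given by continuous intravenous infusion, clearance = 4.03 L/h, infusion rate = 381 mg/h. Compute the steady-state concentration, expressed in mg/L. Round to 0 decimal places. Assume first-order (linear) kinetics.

95 mg/L

At steady state Css = R₀ / CL = 381 / 4.030 = 94.54 mg/L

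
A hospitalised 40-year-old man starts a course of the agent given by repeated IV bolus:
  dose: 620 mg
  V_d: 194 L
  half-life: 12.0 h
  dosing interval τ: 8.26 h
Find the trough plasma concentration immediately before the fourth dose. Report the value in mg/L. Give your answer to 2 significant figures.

C₀ per dose = Dose / Vd = 620 / 194 = 3.196 mg/L
k = ln2 / t½ = 0.693147 / 12.0 = 0.05776 h⁻¹
Fraction remaining after one interval: r = e^(−kτ) = e^(−0.05776 × 8.26) = 0.6206
Before dose 4, 3 doses have been given (aged 1τ, 2τ, 3τ).
C_trough = C₀ × (r + r² + … + r^3) = C₀ × r(1−r^3)/(1−r)
        = 3.196 × 0.6206 × (1 − 0.2390) / (1 − 0.6206) = 3.978 mg/L

4.0 mg/L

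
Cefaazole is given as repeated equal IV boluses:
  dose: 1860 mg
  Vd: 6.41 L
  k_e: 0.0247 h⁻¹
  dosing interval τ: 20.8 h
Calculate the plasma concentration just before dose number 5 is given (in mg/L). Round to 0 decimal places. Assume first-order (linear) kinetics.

377 mg/L

C₀ per dose = Dose / Vd = 1860 / 6.41 = 290.2 mg/L
Fraction remaining after one interval: r = e^(−kτ) = e^(−0.02470 × 20.8) = 0.5982
Before dose 5, 4 doses have been given (aged 1τ, 2τ, 3τ, 4τ).
C_trough = C₀ × (r + r² + … + r^4) = C₀ × r(1−r^4)/(1−r)
        = 290.2 × 0.5982 × (1 − 0.1281) / (1 − 0.5982) = 376.7 mg/L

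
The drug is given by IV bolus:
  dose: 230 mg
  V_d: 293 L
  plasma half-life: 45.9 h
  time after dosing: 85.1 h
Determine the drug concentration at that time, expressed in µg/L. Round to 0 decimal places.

C₀ = Dose / Vd = 230.0 / 293 = 0.7850 mg/L
k = ln2 / t½ = 0.693147 / 45.9 = 0.01510 h⁻¹
C = C₀ · e^(−k·t) = 0.7850 × e^(−0.01510 × 85.1)
  = 0.7850 × 0.2766 = 0.2171 mg/L
Convert: 0.2171 mg/L × 1000 = 217.1 µg/L

217 µg/L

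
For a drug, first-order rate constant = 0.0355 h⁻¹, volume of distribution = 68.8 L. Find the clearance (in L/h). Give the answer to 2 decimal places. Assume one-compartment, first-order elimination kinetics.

2.44 L/h

CL = k × Vd = 0.0355 × 68.8 = 2.442 L/h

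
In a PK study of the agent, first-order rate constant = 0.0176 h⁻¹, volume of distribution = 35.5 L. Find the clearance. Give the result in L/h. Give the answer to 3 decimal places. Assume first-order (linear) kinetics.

0.625 L/h

CL = k × Vd = 0.0176 × 35.5 = 0.6248 L/h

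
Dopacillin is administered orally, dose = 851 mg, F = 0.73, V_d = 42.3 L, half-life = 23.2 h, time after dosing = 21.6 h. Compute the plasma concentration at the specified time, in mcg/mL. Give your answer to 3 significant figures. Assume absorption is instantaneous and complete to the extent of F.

Amount reaching circulation = F × Dose = 0.73 × 851.0 = 621.2 mg
C₀ = F·Dose / Vd = 621.2 / 42.3 = 14.69 mg/L
k = ln2 / t½ = 0.693147 / 23.2 = 0.02988 h⁻¹
C = C₀ · e^(−k·t) = 14.69 × e^(−0.02988 × 21.6)
  = 14.69 × 0.5244 = 7.703 mg/L
(7.703 mg/L = 7.703 mcg/mL)

7.70 mcg/mL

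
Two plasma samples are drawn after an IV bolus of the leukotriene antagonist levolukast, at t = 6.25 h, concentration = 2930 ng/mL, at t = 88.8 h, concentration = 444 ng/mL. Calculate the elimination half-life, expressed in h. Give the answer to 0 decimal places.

30 h

k = ln(C₁/C₂) / (t₂ − t₁) = ln(2930/444) / (88.8 − 6.25)
  = 1.887 / 82.55 = 0.02286 h⁻¹
t½ = ln2 / k = 0.693147 / 0.02286 = 30.32 h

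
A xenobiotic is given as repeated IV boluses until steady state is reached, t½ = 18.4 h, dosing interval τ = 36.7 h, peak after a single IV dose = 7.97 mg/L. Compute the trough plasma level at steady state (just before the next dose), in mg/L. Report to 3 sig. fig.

2.67 mg/L

k = ln2 / t½ = 0.693147 / 18.4 = 0.03767 h⁻¹
e^(−kτ) = e^(−0.03767 × 36.7) = 0.2510
Accumulation ratio R = 1 / (1 − e^(−kτ)) = 1 / (1 − 0.2510) = 1.335
Steady-state trough = C₀ × R × e^(−kτ) = 7.97 × 1.335 × 0.2510 = 2.671 mg/L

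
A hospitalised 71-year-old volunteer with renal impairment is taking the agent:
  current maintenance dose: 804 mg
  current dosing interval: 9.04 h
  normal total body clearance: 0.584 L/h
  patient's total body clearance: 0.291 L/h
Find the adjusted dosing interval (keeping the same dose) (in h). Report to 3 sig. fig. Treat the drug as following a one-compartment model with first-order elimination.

To keep the same average steady-state level, dosing rate must scale with clearance.
CL ratio = 0.291 / 0.584 = 0.4983
New interval (same dose) = 9.04 / 0.4983 = 18.14 h

18.1 h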